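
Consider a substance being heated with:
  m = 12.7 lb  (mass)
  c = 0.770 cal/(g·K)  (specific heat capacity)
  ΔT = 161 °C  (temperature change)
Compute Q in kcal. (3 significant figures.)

714 kcal

Q is given directly by: Q = mcΔT.
m = 12.7 lb = 5.761 kg; c = 0.770 cal/(g·K) = 3222 J/(kg·K); ΔT = 161 °C = 161.0 K.
Q = 2.988×10^6 J
2.988×10^6 J × (1 kcal / 4184 J) = 714.1 kcal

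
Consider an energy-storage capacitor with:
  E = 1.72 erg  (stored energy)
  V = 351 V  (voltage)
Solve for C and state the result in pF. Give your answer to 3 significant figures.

Solving E = ½C·V² for C: C = 2E/V².
E = 1.72 erg = 1.720×10^-7 J; V = 351 V.
C = 2.792×10^-12 F
2.792×10^-12 F × (1 pF / 1.000×10^-12 F) = 2.792 pF

2.79 pF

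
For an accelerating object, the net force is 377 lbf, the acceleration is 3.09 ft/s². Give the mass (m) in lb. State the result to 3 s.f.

From Newton's second law: m = F/a.
F = 377 lbf = 1677 N; a = 3.09 ft/s² = 0.9418 m/s².
m = 1781 kg
1781 kg × (1 lb / 0.4536 kg) = 3925 lb

3930 lb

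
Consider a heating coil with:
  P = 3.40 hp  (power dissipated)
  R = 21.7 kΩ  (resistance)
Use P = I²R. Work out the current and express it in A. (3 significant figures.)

0.342 A

Rearranging P = I²R for I: I = √(P/R).
P = 3.40 hp = 2535 W; R = 21.7 kΩ = 21700 Ω.
I = 0.3418 A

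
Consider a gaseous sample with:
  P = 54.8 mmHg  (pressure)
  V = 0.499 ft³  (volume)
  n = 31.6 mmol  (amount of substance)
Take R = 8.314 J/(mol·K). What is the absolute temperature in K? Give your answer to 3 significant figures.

393 K

Rearranging: T = PV/(nR).
P = 54.8 mmHg = 7306 Pa; V = 0.499 ft³ = 0.01413 m³; n = 31.6 mmol = 0.03160 mol; R = 8.314 J/(mol·K).
T = 392.9 K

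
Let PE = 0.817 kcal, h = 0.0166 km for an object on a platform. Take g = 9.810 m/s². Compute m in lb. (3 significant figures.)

Rearranging: m = PE/(g·h).
PE = 0.817 kcal = 3418 J; h = 0.0166 km = 16.60 m; g = 9.810 m/s².
m = 20.99 kg
20.99 kg × (1 lb / 0.4536 kg) = 46.28 lb

46.3 lb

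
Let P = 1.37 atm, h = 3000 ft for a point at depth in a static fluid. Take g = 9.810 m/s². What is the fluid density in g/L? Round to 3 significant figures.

15.5 g/L

Rearranging: ρ = P/(g·h).
P = 1.37 atm = 1.388×10^5 Pa; h = 3000 ft = 914.4 m; g = 9.810 m/s².
ρ = 15.48 kg/m³
Since 1 g/L = 1 kg/m³, 15.48 g/L.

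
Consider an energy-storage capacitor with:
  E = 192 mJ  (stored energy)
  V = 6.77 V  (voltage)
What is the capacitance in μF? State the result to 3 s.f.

Solving E = ½C·V² for C: C = 2E/V².
E = 192 mJ = 0.1920 J; V = 6.77 V.
C = 0.008378 F
0.008378 F × (1 μF / 1.000×10^-6 F) = 8378 μF

8380 μF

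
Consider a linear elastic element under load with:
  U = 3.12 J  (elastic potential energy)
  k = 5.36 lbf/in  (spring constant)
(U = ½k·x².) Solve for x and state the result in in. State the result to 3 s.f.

3.21 in

Solving U = ½k·x² for x: x = √(2U/k).
U = 3.12 J; k = 5.36 lbf/in = 938.7 N/m.
x = 0.08153 m
0.08153 m × (1 in / 0.02540 m) = 3.210 in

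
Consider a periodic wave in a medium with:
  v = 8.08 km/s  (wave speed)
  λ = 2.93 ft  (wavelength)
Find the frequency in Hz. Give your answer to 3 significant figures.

Rearranging: f = v/λ.
v = 8.08 km/s = 8080 m/s; λ = 2.93 ft = 0.8931 m.
f = 9048 Hz

9050 Hz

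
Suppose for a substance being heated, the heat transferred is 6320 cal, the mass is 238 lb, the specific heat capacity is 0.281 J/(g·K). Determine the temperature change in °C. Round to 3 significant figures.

0.872 °C

Rearranging Q = m·c·ΔT for ΔT: ΔT = Q/(m·c).
Q = 6320 cal = 26443 J; m = 238 lb = 108.0 kg; c = 0.281 J/(g·K) = 281.0 J/(kg·K).
ΔT = 0.8717 K
Since 1 °C = 1 K, 0.8717 °C.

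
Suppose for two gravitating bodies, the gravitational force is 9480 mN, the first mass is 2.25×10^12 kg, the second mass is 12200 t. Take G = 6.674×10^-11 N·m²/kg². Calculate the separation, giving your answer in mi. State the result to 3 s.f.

Solving F = G·m₁·m₂/r² for r: r = √(G·m₁m₂/F).
F = 9480 mN = 9.480 N; m₁ = 2.25×10^12 kg; m₂ = 12200 t = 1.220×10^7 kg; G = 6.674×10^-11 N·m²/kg².
r = 13901 m
13901 m × (1 mi / 1609 m) = 8.638 mi

8.64 mi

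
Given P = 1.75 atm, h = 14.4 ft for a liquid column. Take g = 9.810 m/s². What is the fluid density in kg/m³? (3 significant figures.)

4120 kg/m³

Rearranging: ρ = P/(g·h).
P = 1.75 atm = 1.773×10^5 Pa; h = 14.4 ft = 4.389 m; g = 9.810 m/s².
ρ = 4118 kg/m³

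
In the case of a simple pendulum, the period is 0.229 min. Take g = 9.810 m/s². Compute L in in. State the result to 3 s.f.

1850 in

Rearranging T = 2π√(L/g) for L: L = g·(T/2π)².
T = 0.229 min = 13.74 s; g = 9.810 m/s².
L = 46.91 m
46.91 m × (1 in / 0.02540 m) = 1847 in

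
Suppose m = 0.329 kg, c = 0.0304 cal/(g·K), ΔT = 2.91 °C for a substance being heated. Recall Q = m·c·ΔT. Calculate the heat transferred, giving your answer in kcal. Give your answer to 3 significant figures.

Q is given directly by: Q = mcΔT.
m = 0.329 kg; c = 0.0304 cal/(g·K) = 127.2 J/(kg·K); ΔT = 2.91 °C = 2.910 K.
Q = 121.8 J  (the unit combination reduces to kg·m²/s² = J)
121.8 J × (1 kcal / 4184 J) = 0.02910 kcal

0.0291 kcal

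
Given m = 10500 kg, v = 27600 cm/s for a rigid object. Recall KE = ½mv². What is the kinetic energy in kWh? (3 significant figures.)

KE is given directly by: KE = ½mv².
m = 10500 kg; v = 27600 cm/s = 276.0 m/s.
KE = 3.999×10^8 J
3.999×10^8 J × (1 kWh / 3.600×10^6 J) = 111.1 kWh

111 kWh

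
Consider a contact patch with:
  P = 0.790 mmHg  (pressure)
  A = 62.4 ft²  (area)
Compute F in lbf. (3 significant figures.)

137 lbf

Rearranging: F = P·A.
P = 0.790 mmHg = 105.3 Pa; A = 62.4 ft² = 5.797 m².
F = 610.6 N
610.6 N × (1 lbf / 4.448 N) = 137.3 lbf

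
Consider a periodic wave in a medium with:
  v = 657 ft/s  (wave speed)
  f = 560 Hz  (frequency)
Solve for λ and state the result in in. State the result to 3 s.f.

14.1 in

Rearranging v = f·λ for λ: λ = v/f.
v = 657 ft/s = 200.3 m/s; f = 560 Hz.
λ = 0.3576 m
0.3576 m × (1 in / 0.02540 m) = 14.08 in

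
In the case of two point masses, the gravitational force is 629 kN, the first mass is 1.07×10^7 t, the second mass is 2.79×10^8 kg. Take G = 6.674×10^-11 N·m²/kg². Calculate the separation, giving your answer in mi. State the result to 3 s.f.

0.0111 mi

Rearranging: r = √(G·m₁m₂/F).
F = 629 kN = 6.290×10^5 N; m₁ = 1.07×10^7 t = 1.070×10^10 kg; m₂ = 2.79×10^8 kg; G = 6.674×10^-11 N·m²/kg².
r = 17.80 m
17.80 m × (1 mi / 1609 m) = 0.01106 mi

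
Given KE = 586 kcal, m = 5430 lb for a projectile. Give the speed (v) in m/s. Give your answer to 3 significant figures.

Rearranging: v = √(2·KE/m).
KE = 586 kcal = 2.452×10^6 J; m = 5430 lb = 2463 kg.
v = 44.62 m/s

44.6 m/s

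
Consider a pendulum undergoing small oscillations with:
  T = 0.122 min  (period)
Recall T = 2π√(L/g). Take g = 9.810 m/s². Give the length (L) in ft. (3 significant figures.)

43.7 ft

Rearranging T = 2π√(L/g) for L: L = g·(T/2π)².
T = 0.122 min = 7.320 s; g = 9.810 m/s².
L = 13.31 m
13.31 m × (1 ft / 0.3048 m) = 43.68 ft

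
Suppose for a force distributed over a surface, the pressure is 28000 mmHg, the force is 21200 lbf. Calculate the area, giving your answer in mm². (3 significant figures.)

25300 mm²

Solving P = F/A for A: A = F/P.
P = 28000 mmHg = 3.733×10^6 Pa; F = 21200 lbf = 94302 N.
A = 0.02526 m²
0.02526 m² × (1 mm² / 1.000×10^-6 m²) = 25262 mm²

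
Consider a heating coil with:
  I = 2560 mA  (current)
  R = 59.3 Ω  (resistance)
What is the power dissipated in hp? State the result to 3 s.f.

0.521 hp

Directly: P = I²R.
I = 2560 mA = 2.560 A; R = 59.3 Ω.
P = 388.6 W
388.6 W × (1 hp / 745.7 W) = 0.5212 hp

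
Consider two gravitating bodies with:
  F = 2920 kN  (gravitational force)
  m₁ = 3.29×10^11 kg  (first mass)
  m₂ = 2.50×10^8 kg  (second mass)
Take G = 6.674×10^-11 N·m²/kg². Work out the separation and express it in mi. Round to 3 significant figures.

0.0269 mi

From Newton's law of gravitation: r = √(G·m₁m₂/F).
F = 2920 kN = 2.920×10^6 N; m₁ = 3.29×10^11 kg; m₂ = 2.50×10^8 kg; G = 6.674×10^-11 N·m²/kg².
r = 43.36 m
43.36 m × (1 mi / 1609 m) = 0.02694 mi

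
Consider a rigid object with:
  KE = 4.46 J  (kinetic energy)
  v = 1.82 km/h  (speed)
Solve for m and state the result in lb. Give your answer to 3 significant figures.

76.9 lb

Solving KE = ½mv² for m: m = 2·KE/v².
KE = 4.46 J; v = 1.82 km/h = 0.5056 m/s.
m = 34.90 kg
34.90 kg × (1 lb / 0.4536 kg) = 76.94 lb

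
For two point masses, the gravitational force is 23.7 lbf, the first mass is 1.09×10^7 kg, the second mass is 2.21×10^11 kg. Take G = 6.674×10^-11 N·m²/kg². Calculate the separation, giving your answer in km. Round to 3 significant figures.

Rearranging F = G·m₁·m₂/r² for r: r = √(G·m₁m₂/F).
F = 23.7 lbf = 105.4 N; m₁ = 1.09×10^7 kg; m₂ = 2.21×10^11 kg; G = 6.674×10^-11 N·m²/kg².
r = 1235 m
1235 m × (1 km / 1000 m) = 1.235 km

1.23 km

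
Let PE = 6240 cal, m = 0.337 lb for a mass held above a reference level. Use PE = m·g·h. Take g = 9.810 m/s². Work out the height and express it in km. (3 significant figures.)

Rearranging: h = PE/(m·g).
PE = 6240 cal = 26108 J; m = 0.337 lb = 0.1529 kg; g = 9.810 m/s².
h = 17411 m
17411 m × (1 km / 1000 m) = 17.41 km

17.4 km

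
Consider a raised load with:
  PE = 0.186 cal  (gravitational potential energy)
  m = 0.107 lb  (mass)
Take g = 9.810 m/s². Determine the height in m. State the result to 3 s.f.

Solving PE = m·g·h for h: h = PE/(m·g).
PE = 0.186 cal = 0.7782 J; m = 0.107 lb = 0.04853 kg; g = 9.810 m/s².
h = 1.635 m

1.63 m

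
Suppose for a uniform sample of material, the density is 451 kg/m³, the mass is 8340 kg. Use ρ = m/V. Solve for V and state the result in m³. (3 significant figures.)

18.5 m³

Solving ρ = m/V for V: V = m/ρ.
ρ = 451 kg/m³; m = 8340 kg.
V = 18.49 m³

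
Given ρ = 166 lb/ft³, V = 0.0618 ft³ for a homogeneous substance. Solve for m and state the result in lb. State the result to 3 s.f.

Rearranging ρ = m/V for m: m = ρV.
ρ = 166 lb/ft³ = 2659 kg/m³; V = 0.0618 ft³ = 0.001750 m³.
m = 4.653 kg
4.653 kg × (1 lb / 0.4536 kg) = 10.26 lb

10.3 lb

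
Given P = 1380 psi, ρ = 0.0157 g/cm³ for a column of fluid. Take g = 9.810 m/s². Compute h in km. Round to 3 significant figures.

61.8 km

Rearranging P = ρ·g·h for h: h = P/(ρ·g).
P = 1380 psi = 9.515×10^6 Pa; ρ = 0.0157 g/cm³ = 15.70 kg/m³; g = 9.810 m/s².
h = 61777 m
61777 m × (1 km / 1000 m) = 61.78 km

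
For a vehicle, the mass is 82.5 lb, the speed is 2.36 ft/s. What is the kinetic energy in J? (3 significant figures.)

9.68 J

Directly: KE = ½mv².
m = 82.5 lb = 37.42 kg; v = 2.36 ft/s = 0.7193 m/s.
KE = 9.682 J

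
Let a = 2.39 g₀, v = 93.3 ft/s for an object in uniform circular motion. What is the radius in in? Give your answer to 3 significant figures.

1360 in

Rearranging: r = v²/a.
a = 2.39 g₀ = 23.44 m/s²; v = 93.3 ft/s = 28.44 m/s.
r = 34.50 m
34.50 m × (1 in / 0.02540 m) = 1358 in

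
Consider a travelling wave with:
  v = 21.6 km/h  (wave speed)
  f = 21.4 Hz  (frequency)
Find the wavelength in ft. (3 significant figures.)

0.920 ft

Solving v = f·λ for λ: λ = v/f.
v = 21.6 km/h = 6.000 m/s; f = 21.4 Hz.
λ = 0.2804 m
0.2804 m × (1 ft / 0.3048 m) = 0.9199 ft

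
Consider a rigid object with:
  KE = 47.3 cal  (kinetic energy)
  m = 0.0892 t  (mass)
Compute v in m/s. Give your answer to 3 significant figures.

2.11 m/s

Rearranging: v = √(2·KE/m).
KE = 47.3 cal = 197.9 J; m = 0.0892 t = 89.20 kg.
v = 2.106 m/s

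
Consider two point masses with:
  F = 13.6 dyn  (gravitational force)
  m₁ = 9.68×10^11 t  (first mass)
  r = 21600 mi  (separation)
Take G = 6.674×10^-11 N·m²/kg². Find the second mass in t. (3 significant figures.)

Rearranging: m₂ = F·r²/(G·m₁).
F = 13.6 dyn = 1.360×10^-4 N; m₁ = 9.68×10^11 t = 9.680×10^14 kg; r = 21600 mi = 3.476×10^7 m; G = 6.674×10^-11 N·m²/kg².
m₂ = 2.544×10^6 kg
2.544×10^6 kg × (1 t / 1000 kg) = 2544 t

2540 t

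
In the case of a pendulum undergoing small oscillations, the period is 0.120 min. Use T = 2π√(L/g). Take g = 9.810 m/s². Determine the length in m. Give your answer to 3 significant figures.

12.9 m

Rearranging: L = g·(T/2π)².
T = 0.120 min = 7.200 s; g = 9.810 m/s².
L = 12.88 m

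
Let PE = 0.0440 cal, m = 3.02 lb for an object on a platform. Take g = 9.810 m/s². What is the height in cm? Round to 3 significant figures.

1.37 cm

Rearranging: h = PE/(m·g).
PE = 0.0440 cal = 0.1841 J; m = 3.02 lb = 1.370 kg; g = 9.810 m/s².
h = 0.01370 m
0.01370 m × (1 cm / 0.01000 m) = 1.370 cm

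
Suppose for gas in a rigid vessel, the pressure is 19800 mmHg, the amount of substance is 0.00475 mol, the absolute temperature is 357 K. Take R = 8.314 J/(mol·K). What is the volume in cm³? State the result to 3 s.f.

From the ideal-gas law: V = nRT/P.
P = 19800 mmHg = 2.640×10^6 Pa; n = 0.00475 mol; T = 357 K; R = 8.314 J/(mol·K).
V = 5.341×10^-6 m³
5.341×10^-6 m³ × (1 cm³ / 1.000×10^-6 m³) = 5.341 cm³

5.34 cm³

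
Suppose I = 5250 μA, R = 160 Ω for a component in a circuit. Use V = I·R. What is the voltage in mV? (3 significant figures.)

840 mV

Directly: V = IR.
I = 5250 μA = 0.005250 A; R = 160 Ω.
V = 0.8400 V
0.8400 V × (1 mV / 0.001000 V) = 840.0 mV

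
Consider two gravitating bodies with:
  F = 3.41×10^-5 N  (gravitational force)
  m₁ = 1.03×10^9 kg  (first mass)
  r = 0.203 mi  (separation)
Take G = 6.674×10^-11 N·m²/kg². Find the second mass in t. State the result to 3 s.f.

0.0529 t

From Newton's law of gravitation: m₂ = F·r²/(G·m₁).
F = 3.41×10^-5 N; m₁ = 1.03×10^9 kg; r = 0.203 mi = 326.7 m; G = 6.674×10^-11 N·m²/kg².
m₂ = 52.94 kg
52.94 kg × (1 t / 1000 kg) = 0.05294 t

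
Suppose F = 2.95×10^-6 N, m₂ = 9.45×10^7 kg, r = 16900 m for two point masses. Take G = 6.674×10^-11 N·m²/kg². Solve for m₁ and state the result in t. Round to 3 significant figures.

134 t

Rearranging: m₁ = F·r²/(G·m₂).
F = 2.95×10^-6 N; m₂ = 9.45×10^7 kg; r = 16900 m; G = 6.674×10^-11 N·m²/kg².
m₁ = 1.336×10^5 kg
1.336×10^5 kg × (1 t / 1000 kg) = 133.6 t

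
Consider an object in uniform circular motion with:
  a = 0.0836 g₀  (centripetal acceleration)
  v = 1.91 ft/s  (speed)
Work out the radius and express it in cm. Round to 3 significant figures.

Rearranging a = v²/r for r: r = v²/a.
a = 0.0836 g₀ = 0.8198 m/s²; v = 1.91 ft/s = 0.5822 m/s.
r = 0.4134 m
0.4134 m × (1 cm / 0.01000 m) = 41.34 cm

41.3 cm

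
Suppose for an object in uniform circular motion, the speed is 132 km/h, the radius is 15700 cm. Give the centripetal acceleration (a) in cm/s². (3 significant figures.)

Directly: a = v²/r.
v = 132 km/h = 36.67 m/s; r = 15700 cm = 157.0 m.
a = 8.563 m/s²
8.563 m/s² × (1 cm/s² / 0.01000 m/s²) = 856.3 cm/s²

856 cm/s²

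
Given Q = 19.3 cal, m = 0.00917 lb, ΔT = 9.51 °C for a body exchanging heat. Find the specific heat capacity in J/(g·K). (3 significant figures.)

2.04 J/(g·K)

Rearranging Q = m·c·ΔT for c: c = Q/(m·ΔT).
Q = 19.3 cal = 80.75 J; m = 0.00917 lb = 0.004159 kg; ΔT = 9.51 °C = 9.510 K.
c = 2041 J/(kg·K)
2041 J/(kg·K) × (1 J/(g·K) / 1000 J/(kg·K)) = 2.041 J/(g·K)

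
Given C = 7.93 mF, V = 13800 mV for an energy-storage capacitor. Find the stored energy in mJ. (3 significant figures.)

755 mJ

Directly: E = ½CV².
C = 7.93 mF = 0.007930 F; V = 13800 mV = 13.80 V.
E = 0.7551 J
0.7551 J × (1 mJ / 0.001000 J) = 755.1 mJ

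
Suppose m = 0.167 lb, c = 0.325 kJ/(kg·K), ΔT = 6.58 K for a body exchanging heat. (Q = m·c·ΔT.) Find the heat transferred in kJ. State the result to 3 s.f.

0.162 kJ

Q is given directly by: Q = mcΔT.
m = 0.167 lb = 0.07575 kg; c = 0.325 kJ/(kg·K) = 325.0 J/(kg·K); ΔT = 6.58 K.
Q = 162.0 J
162.0 J × (1 kJ / 1000 J) = 0.1620 kJ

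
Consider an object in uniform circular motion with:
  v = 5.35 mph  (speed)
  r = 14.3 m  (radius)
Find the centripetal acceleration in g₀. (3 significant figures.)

Directly: a = v²/r.
v = 5.35 mph = 2.392 m/s; r = 14.3 m.
a = 0.4000 m/s²
0.4000 m/s² × (1 g₀ / 9.807 m/s²) = 0.04079 g₀

0.0408 g₀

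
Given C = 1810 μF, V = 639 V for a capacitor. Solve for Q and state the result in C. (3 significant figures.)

Rearranging: Q = CV.
C = 1810 μF = 0.001810 F; V = 639 V.
Q = 1.157 C

1.16 C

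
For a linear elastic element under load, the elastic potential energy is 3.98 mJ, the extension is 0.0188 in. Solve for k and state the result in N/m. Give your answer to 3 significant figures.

34900 N/m

Rearranging U = ½k·x² for k: k = 2U/x².
U = 3.98 mJ = 0.003980 J; x = 0.0188 in = 4.775×10^-4 m.
k = 34908 N/m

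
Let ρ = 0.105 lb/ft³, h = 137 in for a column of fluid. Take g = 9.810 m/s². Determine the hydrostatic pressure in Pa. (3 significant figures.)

P is given directly by: P = ρgh.
ρ = 0.105 lb/ft³ = 1.682 kg/m³; h = 137 in = 3.480 m; g = 9.810 m/s².
P = 57.42 Pa

57.4 Pa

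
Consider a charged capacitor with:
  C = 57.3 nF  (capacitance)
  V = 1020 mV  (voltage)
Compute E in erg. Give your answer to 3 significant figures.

0.298 erg

Directly: E = ½CV².
C = 57.3 nF = 5.730×10^-8 F; V = 1020 mV = 1.020 V.
E = 2.981×10^-8 J
2.981×10^-8 J × (1 erg / 1.000×10^-7 J) = 0.2981 erg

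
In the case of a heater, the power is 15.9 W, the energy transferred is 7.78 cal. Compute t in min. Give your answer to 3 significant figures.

Rearranging P = W/t for t: t = W/P.
P = 15.9 W; W = 7.78 cal = 32.55 J.
t = 2.047 s
2.047 s × (1 min / 60.00 s) = 0.03412 min

0.0341 min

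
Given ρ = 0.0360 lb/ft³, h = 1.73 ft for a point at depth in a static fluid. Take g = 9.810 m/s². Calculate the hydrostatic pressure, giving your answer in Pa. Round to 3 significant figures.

Directly: P = ρgh.
ρ = 0.0360 lb/ft³ = 0.5767 kg/m³; h = 1.73 ft = 0.5273 m; g = 9.810 m/s².
P = 2.983 Pa

2.98 Pa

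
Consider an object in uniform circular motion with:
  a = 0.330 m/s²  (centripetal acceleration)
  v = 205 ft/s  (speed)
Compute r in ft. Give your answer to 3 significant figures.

Rearranging a = v²/r for r: r = v²/a.
a = 0.330 m/s²; v = 205 ft/s = 62.48 m/s.
r = 11831 m
11831 m × (1 ft / 0.3048 m) = 38816 ft

38800 ft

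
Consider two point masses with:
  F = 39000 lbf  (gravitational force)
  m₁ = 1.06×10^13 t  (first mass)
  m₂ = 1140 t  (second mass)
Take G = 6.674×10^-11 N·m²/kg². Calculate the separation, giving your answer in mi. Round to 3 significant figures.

1.34 mi

Rearranging F = G·m₁·m₂/r² for r: r = √(G·m₁m₂/F).
F = 39000 lbf = 1.735×10^5 N; m₁ = 1.06×10^13 t = 1.060×10^16 kg; m₂ = 1140 t = 1.140×10^6 kg; G = 6.674×10^-11 N·m²/kg².
r = 2156 m
2156 m × (1 mi / 1609 m) = 1.340 mi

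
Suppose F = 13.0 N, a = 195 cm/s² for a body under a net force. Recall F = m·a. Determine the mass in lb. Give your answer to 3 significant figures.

Rearranging: m = F/a.
F = 13.0 N; a = 195 cm/s² = 1.950 m/s².
m = 6.667 kg
6.667 kg × (1 lb / 0.4536 kg) = 14.70 lb

14.7 lb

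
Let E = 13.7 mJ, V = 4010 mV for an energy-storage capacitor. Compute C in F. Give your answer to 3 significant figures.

Solving E = ½C·V² for C: C = 2E/V².
E = 13.7 mJ = 0.01370 J; V = 4010 mV = 4.010 V.
C = 0.001704 F

0.00170 F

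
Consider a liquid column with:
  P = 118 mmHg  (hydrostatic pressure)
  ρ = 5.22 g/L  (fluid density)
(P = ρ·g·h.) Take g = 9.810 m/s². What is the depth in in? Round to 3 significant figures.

Rearranging P = ρ·g·h for h: h = P/(ρ·g).
P = 118 mmHg = 15732 Pa; ρ = 5.22 g/L = 5.220 kg/m³; g = 9.810 m/s².
h = 307.2 m
307.2 m × (1 in / 0.02540 m) = 12095 in

12100 in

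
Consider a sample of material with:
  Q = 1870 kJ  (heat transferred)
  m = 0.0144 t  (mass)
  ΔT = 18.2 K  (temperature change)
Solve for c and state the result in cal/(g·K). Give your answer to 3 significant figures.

Rearranging: c = Q/(m·ΔT).
Q = 1870 kJ = 1.870×10^6 J; m = 0.0144 t = 14.40 kg; ΔT = 18.2 K.
c = 7135 J/(kg·K)
7135 J/(kg·K) × (1 cal/(g·K) / 4184 J/(kg·K)) = 1.705 cal/(g·K)

1.71 cal/(g·K)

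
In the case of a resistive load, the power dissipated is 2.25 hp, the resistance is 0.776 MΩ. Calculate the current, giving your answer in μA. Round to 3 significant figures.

Solving P = I²R for I: I = √(P/R).
P = 2.25 hp = 1678 W; R = 0.776 MΩ = 7.760×10^5 Ω.
I = 0.04650 A
0.04650 A × (1 μA / 1.000×10^-6 A) = 46499 μA

46500 μA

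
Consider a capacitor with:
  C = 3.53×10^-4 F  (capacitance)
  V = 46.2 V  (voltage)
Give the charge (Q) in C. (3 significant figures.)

0.0163 C

Rearranging: Q = CV.
C = 3.53×10^-4 F; V = 46.2 V.
Q = 0.01631 C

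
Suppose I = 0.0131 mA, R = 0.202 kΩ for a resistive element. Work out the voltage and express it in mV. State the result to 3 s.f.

2.65 mV

V is given directly by: V = IR.
I = 0.0131 mA = 1.310×10^-5 A; R = 0.202 kΩ = 202.0 Ω.
V = 0.002646 V
0.002646 V × (1 mV / 0.001000 V) = 2.646 mV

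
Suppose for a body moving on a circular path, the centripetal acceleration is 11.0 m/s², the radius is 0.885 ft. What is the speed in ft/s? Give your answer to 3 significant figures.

Solving a = v²/r for v: v = √(a·r).
a = 11.0 m/s²; r = 0.885 ft = 0.2697 m.
v = 1.723 m/s
1.723 m/s × (1 ft/s / 0.3048 m/s) = 5.651 ft/s

5.65 ft/s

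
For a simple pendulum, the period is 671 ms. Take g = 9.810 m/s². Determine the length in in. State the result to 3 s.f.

Solving T = 2π√(L/g) for L: L = g·(T/2π)².
T = 671 ms = 0.6710 s; g = 9.810 m/s².
L = 0.1119 m
0.1119 m × (1 in / 0.02540 m) = 4.405 in

4.40 in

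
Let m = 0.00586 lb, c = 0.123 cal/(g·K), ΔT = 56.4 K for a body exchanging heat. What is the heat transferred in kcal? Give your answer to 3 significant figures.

Q is given directly by: Q = mcΔT.
m = 0.00586 lb = 0.002658 kg; c = 0.123 cal/(g·K) = 514.6 J/(kg·K); ΔT = 56.4 K.
Q = 77.15 J  (the unit combination reduces to kg·m²/s² = J)
77.15 J × (1 kcal / 4184 J) = 0.01844 kcal

0.0184 kcal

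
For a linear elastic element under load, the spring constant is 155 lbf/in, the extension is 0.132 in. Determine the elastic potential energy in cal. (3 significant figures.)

U is given directly by: U = ½kx².
k = 155 lbf/in = 27145 N/m; x = 0.132 in = 0.003353 m.
U = 0.1526 J  (the unit combination reduces to kg·m²/s² = J)
0.1526 J × (1 cal / 4.184 J) = 0.03647 cal

0.0365 cal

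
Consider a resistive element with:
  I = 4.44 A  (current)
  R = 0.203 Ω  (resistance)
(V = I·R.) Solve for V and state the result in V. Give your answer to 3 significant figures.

Directly: V = IR.
I = 4.44 A; R = 0.203 Ω.
V = 0.9013 V

0.901 V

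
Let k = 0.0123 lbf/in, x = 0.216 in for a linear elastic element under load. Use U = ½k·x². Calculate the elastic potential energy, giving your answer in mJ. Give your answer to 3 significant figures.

0.0324 mJ

U is given directly by: U = ½kx².
k = 0.0123 lbf/in = 2.154 N/m; x = 0.216 in = 0.005486 m.
U = 3.242×10^-5 J  (the unit combination reduces to kg·m²/s² = J)
3.242×10^-5 J × (1 mJ / 0.001000 J) = 0.03242 mJ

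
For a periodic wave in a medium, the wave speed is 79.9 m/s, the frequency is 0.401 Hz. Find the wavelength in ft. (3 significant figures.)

654 ft

Rearranging: λ = v/f.
v = 79.9 m/s; f = 0.401 Hz.
λ = 199.3 m
199.3 m × (1 ft / 0.3048 m) = 653.7 ft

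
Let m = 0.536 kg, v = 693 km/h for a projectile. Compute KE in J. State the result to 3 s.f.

9930 J

Directly: KE = ½mv².
m = 0.536 kg; v = 693 km/h = 192.5 m/s.
KE = 9931 J  (the unit combination reduces to kg·m²/s² = J)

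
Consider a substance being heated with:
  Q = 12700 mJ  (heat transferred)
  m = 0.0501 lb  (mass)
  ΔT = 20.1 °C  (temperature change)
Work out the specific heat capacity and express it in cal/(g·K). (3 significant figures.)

Solving Q = m·c·ΔT for c: c = Q/(m·ΔT).
Q = 12700 mJ = 12.70 J; m = 0.0501 lb = 0.02272 kg; ΔT = 20.1 °C = 20.10 K.
c = 27.80 J/(kg·K)
27.80 J/(kg·K) × (1 cal/(g·K) / 4184 J/(kg·K)) = 0.006645 cal/(g·K)

0.00665 cal/(g·K)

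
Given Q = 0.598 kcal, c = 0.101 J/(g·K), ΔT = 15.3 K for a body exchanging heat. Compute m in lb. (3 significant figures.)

3.57 lb

Rearranging Q = m·c·ΔT for m: m = Q/(c·ΔT).
Q = 0.598 kcal = 2502 J; c = 0.101 J/(g·K) = 101.0 J/(kg·K); ΔT = 15.3 K.
m = 1.619 kg
1.619 kg × (1 lb / 0.4536 kg) = 3.570 lb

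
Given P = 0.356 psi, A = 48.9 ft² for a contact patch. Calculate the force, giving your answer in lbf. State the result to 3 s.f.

Rearranging P = F/A for F: F = P·A.
P = 0.356 psi = 2455 Pa; A = 48.9 ft² = 4.543 m².
F = 11151 N  (the unit combination reduces to kg·m/s² = N)
11151 N × (1 lbf / 4.448 N) = 2507 lbf

2510 lbf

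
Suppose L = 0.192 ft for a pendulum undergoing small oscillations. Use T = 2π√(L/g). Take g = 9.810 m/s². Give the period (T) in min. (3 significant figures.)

Directly: T = 2π√(L/g).
L = 0.192 ft = 0.05852 m; g = 9.810 m/s².
T = 0.4853 s
0.4853 s × (1 min / 60.00 s) = 0.008088 min

0.00809 min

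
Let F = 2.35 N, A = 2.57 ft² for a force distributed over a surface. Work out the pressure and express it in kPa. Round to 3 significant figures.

Directly: P = F/A.
F = 2.35 N; A = 2.57 ft² = 0.2388 m².
P = 9.842 Pa  (the unit combination reduces to kg/(m·s²) = Pa)
9.842 Pa × (1 kPa / 1000 Pa) = 0.009842 kPa

0.00984 kPa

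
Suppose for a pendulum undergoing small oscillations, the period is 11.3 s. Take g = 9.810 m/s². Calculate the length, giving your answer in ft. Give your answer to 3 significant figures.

104 ft

Rearranging: L = g·(T/2π)².
T = 11.3 s; g = 9.810 m/s².
L = 31.73 m
31.73 m × (1 ft / 0.3048 m) = 104.1 ft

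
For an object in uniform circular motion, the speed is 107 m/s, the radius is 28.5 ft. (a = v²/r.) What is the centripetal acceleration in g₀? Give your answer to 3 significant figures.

Directly: a = v²/r.
v = 107 m/s; r = 28.5 ft = 8.687 m.
a = 1318 m/s²
1318 m/s² × (1 g₀ / 9.807 m/s²) = 134.4 g₀

134 g₀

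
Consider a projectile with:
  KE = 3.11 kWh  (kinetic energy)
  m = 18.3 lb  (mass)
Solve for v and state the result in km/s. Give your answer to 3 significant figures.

Rearranging: v = √(2·KE/m).
KE = 3.11 kWh = 1.120×10^7 J; m = 18.3 lb = 8.301 kg.
v = 1642 m/s
1642 m/s × (1 km/s / 1000 m/s) = 1.642 km/s

1.64 km/s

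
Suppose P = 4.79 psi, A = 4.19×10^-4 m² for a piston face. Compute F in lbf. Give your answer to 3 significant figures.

3.11 lbf

Solving P = F/A for F: F = P·A.
P = 4.79 psi = 33026 Pa; A = 4.19×10^-4 m².
F = 13.84 N  (the unit combination reduces to kg·m/s² = N)
13.84 N × (1 lbf / 4.448 N) = 3.111 lbf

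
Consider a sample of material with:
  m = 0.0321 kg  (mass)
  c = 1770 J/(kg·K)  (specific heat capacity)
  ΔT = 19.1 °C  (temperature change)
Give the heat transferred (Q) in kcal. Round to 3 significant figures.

Q is given directly by: Q = mcΔT.
m = 0.0321 kg; c = 1770 J/(kg·K); ΔT = 19.1 °C = 19.10 K.
Q = 1085 J
1085 J × (1 kcal / 4184 J) = 0.2594 kcal

0.259 kcal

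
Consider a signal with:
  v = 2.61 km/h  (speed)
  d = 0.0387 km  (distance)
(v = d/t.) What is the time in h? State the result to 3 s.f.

0.0148 h

Rearranging v = d/t for t: t = d/v.
v = 2.61 km/h = 0.7250 m/s; d = 0.0387 km = 38.70 m.
t = 53.38 s
53.38 s × (1 h / 3600 s) = 0.01483 h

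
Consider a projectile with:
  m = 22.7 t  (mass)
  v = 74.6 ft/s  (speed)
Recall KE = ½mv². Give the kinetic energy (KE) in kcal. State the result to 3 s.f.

KE is given directly by: KE = ½mv².
m = 22.7 t = 22700 kg; v = 74.6 ft/s = 22.74 m/s.
KE = 5.868×10^6 J
5.868×10^6 J × (1 kcal / 4184 J) = 1403 kcal

1400 kcal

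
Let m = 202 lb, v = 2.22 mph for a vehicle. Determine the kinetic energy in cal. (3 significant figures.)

10.8 cal

KE is given directly by: KE = ½mv².
m = 202 lb = 91.63 kg; v = 2.22 mph = 0.9924 m/s.
KE = 45.12 J  (the unit combination reduces to kg·m²/s² = J)
45.12 J × (1 cal / 4.184 J) = 10.78 cal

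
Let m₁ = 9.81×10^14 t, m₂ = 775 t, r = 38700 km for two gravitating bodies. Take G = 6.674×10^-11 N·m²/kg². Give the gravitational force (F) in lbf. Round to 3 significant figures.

From Newton's law of gravitation: F = Gm₁m₂/r².
m₁ = 9.81×10^14 t = 9.810×10^17 kg; m₂ = 775 t = 7.750×10^5 kg; r = 38700 km = 3.870×10^7 m; G = 6.674×10^-11 N·m²/kg².
F = 0.03388 N  (the unit combination reduces to kg·m/s² = N)
0.03388 N × (1 lbf / 4.448 N) = 0.007616 lbf

0.00762 lbf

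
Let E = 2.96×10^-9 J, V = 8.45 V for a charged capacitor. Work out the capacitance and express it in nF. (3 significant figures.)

Rearranging E = ½C·V² for C: C = 2E/V².
E = 2.96×10^-9 J; V = 8.45 V.
C = 8.291×10^-11 F
8.291×10^-11 F × (1 nF / 1.000×10^-9 F) = 0.08291 nF

0.0829 nF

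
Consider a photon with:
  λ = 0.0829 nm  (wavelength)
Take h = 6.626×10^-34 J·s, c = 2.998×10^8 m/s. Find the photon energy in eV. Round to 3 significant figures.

E is given directly by: E = hc/λ.
λ = 0.0829 nm = 8.290×10^-11 m; h = 6.626×10^-34 J·s; c = 2.998×10^8 m/s.
E = 2.396×10^-15 J
2.396×10^-15 J × (1 eV / 1.602×10^-19 J) = 14956 eV

15000 eV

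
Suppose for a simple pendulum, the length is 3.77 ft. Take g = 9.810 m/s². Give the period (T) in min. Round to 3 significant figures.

0.0358 min

Directly: T = 2π√(L/g).
L = 3.77 ft = 1.149 m; g = 9.810 m/s².
T = 2.150 s
2.150 s × (1 min / 60.00 s) = 0.03584 min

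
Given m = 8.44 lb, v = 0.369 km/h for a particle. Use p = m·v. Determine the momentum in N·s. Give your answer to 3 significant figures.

p is given directly by: p = mv.
m = 8.44 lb = 3.828 kg; v = 0.369 km/h = 0.1025 m/s.
p = 0.3924 kg·m/s
Since 1 N·s = 1 kg·m/s, 0.3924 N·s.

0.392 N·s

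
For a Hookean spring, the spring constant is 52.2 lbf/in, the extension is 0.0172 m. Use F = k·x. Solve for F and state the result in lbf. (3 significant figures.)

F is given directly by: F = kx.
k = 52.2 lbf/in = 9142 N/m; x = 0.0172 m.
F = 157.2 N  (the unit combination reduces to kg·m/s² = N)
157.2 N × (1 lbf / 4.448 N) = 35.35 lbf

35.3 lbf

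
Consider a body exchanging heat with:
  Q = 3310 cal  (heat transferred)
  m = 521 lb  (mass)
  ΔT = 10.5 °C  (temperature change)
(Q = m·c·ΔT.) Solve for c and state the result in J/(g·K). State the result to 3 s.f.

Rearranging: c = Q/(m·ΔT).
Q = 3310 cal = 13849 J; m = 521 lb = 236.3 kg; ΔT = 10.5 °C = 10.50 K.
c = 5.581 J/(kg·K)
5.581 J/(kg·K) × (1 J/(g·K) / 1000 J/(kg·K)) = 0.005581 J/(g·K)

0.00558 J/(g·K)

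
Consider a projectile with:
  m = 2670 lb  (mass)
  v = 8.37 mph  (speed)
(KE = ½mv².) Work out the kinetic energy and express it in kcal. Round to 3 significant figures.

2.03 kcal

KE is given directly by: KE = ½mv².
m = 2670 lb = 1211 kg; v = 8.37 mph = 3.742 m/s.
KE = 8478 J  (the unit combination reduces to kg·m²/s² = J)
8478 J × (1 kcal / 4184 J) = 2.026 kcal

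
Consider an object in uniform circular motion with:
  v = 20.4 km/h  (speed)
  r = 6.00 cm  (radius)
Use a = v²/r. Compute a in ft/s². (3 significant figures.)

a is given directly by: a = v²/r.
v = 20.4 km/h = 5.667 m/s; r = 6.00 cm = 0.06000 m.
a = 535.2 m/s²
535.2 m/s² × (1 ft/s² / 0.3048 m/s²) = 1756 ft/s²

1760 ft/s²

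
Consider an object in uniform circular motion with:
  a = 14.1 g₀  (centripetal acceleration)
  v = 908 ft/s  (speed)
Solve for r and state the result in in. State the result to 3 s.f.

Solving a = v²/r for r: r = v²/a.
a = 14.1 g₀ = 138.3 m/s²; v = 908 ft/s = 276.8 m/s.
r = 553.9 m
553.9 m × (1 in / 0.02540 m) = 21809 in

21800 in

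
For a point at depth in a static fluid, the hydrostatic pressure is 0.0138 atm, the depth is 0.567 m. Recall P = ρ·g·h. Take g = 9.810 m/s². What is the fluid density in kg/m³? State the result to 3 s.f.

Rearranging P = ρ·g·h for ρ: ρ = P/(g·h).
P = 0.0138 atm = 1398 Pa; h = 0.567 m; g = 9.810 m/s².
ρ = 251.4 kg/m³

251 kg/m³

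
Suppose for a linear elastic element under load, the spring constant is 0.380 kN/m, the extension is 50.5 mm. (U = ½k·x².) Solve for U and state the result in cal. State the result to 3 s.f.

Directly: U = ½kx².
k = 0.380 kN/m = 380.0 N/m; x = 50.5 mm = 0.05050 m.
U = 0.4845 J
0.4845 J × (1 cal / 4.184 J) = 0.1158 cal

0.116 cal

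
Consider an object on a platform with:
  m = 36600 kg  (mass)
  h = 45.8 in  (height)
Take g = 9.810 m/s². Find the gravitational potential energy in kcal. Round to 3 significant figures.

Directly: PE = mgh.
m = 36600 kg; h = 45.8 in = 1.163 m; g = 9.810 m/s².
PE = 4.177×10^5 J
4.177×10^5 J × (1 kcal / 4184 J) = 99.83 kcal

99.8 kcal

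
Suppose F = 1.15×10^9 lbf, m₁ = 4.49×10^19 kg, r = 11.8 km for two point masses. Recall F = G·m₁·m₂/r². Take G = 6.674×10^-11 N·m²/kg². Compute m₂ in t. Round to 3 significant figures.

From Newton's law of gravitation: m₂ = F·r²/(G·m₁).
F = 1.15×10^9 lbf = 5.115×10^9 N; m₁ = 4.49×10^19 kg; r = 11.8 km = 11800 m; G = 6.674×10^-11 N·m²/kg².
m₂ = 2.377×10^8 kg
2.377×10^8 kg × (1 t / 1000 kg) = 2.377×10^5 t

2.38×10^5 t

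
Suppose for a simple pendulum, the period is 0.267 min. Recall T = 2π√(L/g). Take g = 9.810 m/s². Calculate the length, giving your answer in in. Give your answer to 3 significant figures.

Rearranging T = 2π√(L/g) for L: L = g·(T/2π)².
T = 0.267 min = 16.02 s; g = 9.810 m/s².
L = 63.77 m
63.77 m × (1 in / 0.02540 m) = 2511 in

2510 in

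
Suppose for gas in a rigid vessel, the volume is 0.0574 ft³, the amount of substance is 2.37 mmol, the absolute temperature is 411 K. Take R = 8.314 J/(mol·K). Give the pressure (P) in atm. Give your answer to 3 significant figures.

0.0492 atm

From the ideal-gas law: P = nRT/V.
V = 0.0574 ft³ = 0.001625 m³; n = 2.37 mmol = 0.002370 mol; T = 411 K; R = 8.314 J/(mol·K).
P = 4982 Pa  (the unit combination reduces to kg/(m·s²) = Pa)
4982 Pa × (1 atm / 1.013×10^5 Pa) = 0.04917 atm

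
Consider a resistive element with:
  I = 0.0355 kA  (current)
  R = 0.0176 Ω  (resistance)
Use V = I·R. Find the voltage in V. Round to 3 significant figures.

0.625 V

Directly: V = IR.
I = 0.0355 kA = 35.50 A; R = 0.0176 Ω.
V = 0.6248 V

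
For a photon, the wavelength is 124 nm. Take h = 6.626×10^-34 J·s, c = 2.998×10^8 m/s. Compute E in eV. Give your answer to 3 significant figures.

10.0 eV

Directly: E = hc/λ.
λ = 124 nm = 1.240×10^-7 m; h = 6.626×10^-34 J·s; c = 2.998×10^8 m/s.
E = 1.602×10^-18 J
1.602×10^-18 J × (1 eV / 1.602×10^-19 J) = 9.999 eV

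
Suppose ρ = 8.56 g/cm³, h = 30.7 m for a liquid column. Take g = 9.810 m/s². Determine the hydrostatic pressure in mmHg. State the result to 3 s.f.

19300 mmHg

P is given directly by: P = ρgh.
ρ = 8.56 g/cm³ = 8560 kg/m³; h = 30.7 m; g = 9.810 m/s².
P = 2.578×10^6 Pa  (the unit combination reduces to kg/(m·s²) = Pa)
2.578×10^6 Pa × (1 mmHg / 133.3 Pa) = 19337 mmHg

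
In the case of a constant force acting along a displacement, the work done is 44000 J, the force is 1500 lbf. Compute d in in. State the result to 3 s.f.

Solving W = F·d for d: d = W/F.
W = 44000 J; F = 1500 lbf = 6672 N.
d = 6.594 m
6.594 m × (1 in / 0.02540 m) = 259.6 in

260 in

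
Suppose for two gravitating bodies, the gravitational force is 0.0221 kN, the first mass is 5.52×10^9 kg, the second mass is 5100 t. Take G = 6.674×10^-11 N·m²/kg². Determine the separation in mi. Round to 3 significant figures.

From Newton's law of gravitation: r = √(G·m₁m₂/F).
F = 0.0221 kN = 22.10 N; m₁ = 5.52×10^9 kg; m₂ = 5100 t = 5.100×10^6 kg; G = 6.674×10^-11 N·m²/kg².
r = 291.6 m
291.6 m × (1 mi / 1609 m) = 0.1812 mi

0.181 mi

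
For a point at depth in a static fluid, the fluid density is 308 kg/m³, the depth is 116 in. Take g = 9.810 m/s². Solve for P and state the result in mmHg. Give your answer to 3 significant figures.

P is given directly by: P = ρgh.
ρ = 308 kg/m³; h = 116 in = 2.946 m; g = 9.810 m/s².
P = 8902 Pa
8902 Pa × (1 mmHg / 133.3 Pa) = 66.77 mmHg

66.8 mmHg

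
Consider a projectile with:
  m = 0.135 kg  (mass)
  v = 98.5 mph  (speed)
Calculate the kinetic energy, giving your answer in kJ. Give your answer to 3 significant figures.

Directly: KE = ½mv².
m = 0.135 kg; v = 98.5 mph = 44.03 m/s.
KE = 130.9 J  (the unit combination reduces to kg·m²/s² = J)
130.9 J × (1 kJ / 1000 J) = 0.1309 kJ

0.131 kJ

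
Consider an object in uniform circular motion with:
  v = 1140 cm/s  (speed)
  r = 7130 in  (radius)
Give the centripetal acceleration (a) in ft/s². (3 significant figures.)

2.35 ft/s²

a is given directly by: a = v²/r.
v = 1140 cm/s = 11.40 m/s; r = 7130 in = 181.1 m.
a = 0.7176 m/s²
0.7176 m/s² × (1 ft/s² / 0.3048 m/s²) = 2.354 ft/s²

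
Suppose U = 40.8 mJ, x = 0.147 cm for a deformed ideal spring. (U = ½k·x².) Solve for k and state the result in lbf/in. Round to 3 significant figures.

216 lbf/in

Rearranging: k = 2U/x².
U = 40.8 mJ = 0.04080 J; x = 0.147 cm = 0.001470 m.
k = 37762 N/m
37762 N/m × (1 lbf/in / 175.1 N/m) = 215.6 lbf/in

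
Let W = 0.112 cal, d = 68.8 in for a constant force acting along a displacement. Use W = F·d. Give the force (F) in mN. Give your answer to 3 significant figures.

268 mN

Rearranging W = F·d for F: F = W/d.
W = 0.112 cal = 0.4686 J; d = 68.8 in = 1.748 m.
F = 0.2682 N
0.2682 N × (1 mN / 0.001000 N) = 268.2 mN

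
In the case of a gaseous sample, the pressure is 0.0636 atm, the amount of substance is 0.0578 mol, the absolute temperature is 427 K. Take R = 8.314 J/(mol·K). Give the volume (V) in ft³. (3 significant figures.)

1.12 ft³

Solving PV = nRT for V: V = nRT/P.
P = 0.0636 atm = 6444 Pa; n = 0.0578 mol; T = 427 K; R = 8.314 J/(mol·K).
V = 0.03184 m³
0.03184 m³ × (1 ft³ / 0.02832 m³) = 1.124 ft³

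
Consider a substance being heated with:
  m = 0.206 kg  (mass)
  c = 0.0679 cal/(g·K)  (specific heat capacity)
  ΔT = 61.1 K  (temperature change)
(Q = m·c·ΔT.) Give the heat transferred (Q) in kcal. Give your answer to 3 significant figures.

Q is given directly by: Q = mcΔT.
m = 0.206 kg; c = 0.0679 cal/(g·K) = 284.1 J/(kg·K); ΔT = 61.1 K.
Q = 3576 J
3576 J × (1 kcal / 4184 J) = 0.8546 kcal

0.855 kcal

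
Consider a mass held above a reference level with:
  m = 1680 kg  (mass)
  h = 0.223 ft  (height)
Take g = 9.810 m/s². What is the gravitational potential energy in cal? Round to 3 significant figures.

Directly: PE = mgh.
m = 1680 kg; h = 0.223 ft = 0.06797 m; g = 9.810 m/s².
PE = 1120 J
1120 J × (1 cal / 4.184 J) = 267.7 cal

268 cal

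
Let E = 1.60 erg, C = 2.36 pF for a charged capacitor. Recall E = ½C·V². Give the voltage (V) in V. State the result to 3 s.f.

Rearranging E = ½C·V² for V: V = √(2E/C).
E = 1.60 erg = 1.600×10^-7 J; C = 2.36 pF = 2.360×10^-12 F.
V = 368.2 V

368 V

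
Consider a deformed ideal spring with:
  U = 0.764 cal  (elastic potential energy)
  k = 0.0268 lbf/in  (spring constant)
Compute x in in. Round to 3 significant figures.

Rearranging U = ½k·x² for x: x = √(2U/k).
U = 0.764 cal = 3.197 J; k = 0.0268 lbf/in = 4.693 N/m.
x = 1.167 m
1.167 m × (1 in / 0.02540 m) = 45.95 in

45.9 in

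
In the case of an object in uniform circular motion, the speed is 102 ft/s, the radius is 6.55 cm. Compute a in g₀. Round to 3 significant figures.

Directly: a = v²/r.
v = 102 ft/s = 31.09 m/s; r = 6.55 cm = 0.06550 m.
a = 14757 m/s²
14757 m/s² × (1 g₀ / 9.807 m/s²) = 1505 g₀

1500 g₀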